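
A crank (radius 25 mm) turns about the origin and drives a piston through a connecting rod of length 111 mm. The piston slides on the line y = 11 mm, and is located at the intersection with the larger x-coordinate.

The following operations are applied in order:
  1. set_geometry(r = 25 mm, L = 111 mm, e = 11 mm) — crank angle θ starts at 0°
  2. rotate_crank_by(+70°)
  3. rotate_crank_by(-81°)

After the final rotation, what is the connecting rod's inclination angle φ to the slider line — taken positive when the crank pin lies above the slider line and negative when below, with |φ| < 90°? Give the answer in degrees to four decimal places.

-8.1679

set_geometry: r = 25 mm, L = 111 mm, e = 11 mm; θ ← 0°
rotate_crank_by(+70°): θ ← 0° +70° = 70°
rotate_crank_by(-81°): θ ← 70° -81° = -11°
crank pin P = (r cos θ, r sin θ) = (24.540680, -4.770225)
h = r sin θ − e = -4.770225 − 11 = -15.770225
sin φ = h / L = -15.770225 / 111 = -0.14207410
φ = arcsin(-0.14207410) = -8.167883°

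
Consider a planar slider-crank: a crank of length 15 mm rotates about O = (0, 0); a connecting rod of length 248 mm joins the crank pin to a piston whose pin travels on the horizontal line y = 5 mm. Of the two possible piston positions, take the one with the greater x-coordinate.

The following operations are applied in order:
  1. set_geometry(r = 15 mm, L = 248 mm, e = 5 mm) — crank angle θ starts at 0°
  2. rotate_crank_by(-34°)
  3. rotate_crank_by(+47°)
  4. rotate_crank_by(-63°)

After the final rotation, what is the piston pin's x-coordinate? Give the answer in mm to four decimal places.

set_geometry: r = 15 mm, L = 248 mm, e = 5 mm; θ ← 0°
rotate_crank_by(-34°): θ ← 0° -34° = -34°
rotate_crank_by(+47°): θ ← -34° +47° = 13°
rotate_crank_by(-63°): θ ← 13° -63° = -50°
crank pin P = (r cos θ, r sin θ) = (9.641814, -11.490667)
h = r sin θ − e = -11.490667 − 5 = -16.490667
x = r cos θ + √(L² − h²) = 9.641814 + √(61504.0 − 271.9421) = 9.641814 + 247.451122 = 257.092936

257.0929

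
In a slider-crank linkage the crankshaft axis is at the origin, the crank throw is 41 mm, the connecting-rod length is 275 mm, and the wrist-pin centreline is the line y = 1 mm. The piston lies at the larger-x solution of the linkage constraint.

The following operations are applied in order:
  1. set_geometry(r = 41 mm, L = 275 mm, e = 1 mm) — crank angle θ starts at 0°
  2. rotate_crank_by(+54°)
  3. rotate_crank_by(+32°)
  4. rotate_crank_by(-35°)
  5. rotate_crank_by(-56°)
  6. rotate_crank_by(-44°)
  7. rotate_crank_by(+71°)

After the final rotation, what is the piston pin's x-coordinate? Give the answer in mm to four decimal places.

set_geometry: r = 41 mm, L = 275 mm, e = 1 mm; θ ← 0°
rotate_crank_by(+54°): θ ← 0° +54° = 54°
rotate_crank_by(+32°): θ ← 54° +32° = 86°
rotate_crank_by(-35°): θ ← 86° -35° = 51°
rotate_crank_by(-56°): θ ← 51° -56° = -5°
rotate_crank_by(-44°): θ ← -5° -44° = -49°
rotate_crank_by(+71°): θ ← -49° +71° = 22°
crank pin P = (r cos θ, r sin θ) = (38.014538, 15.358870)
h = r sin θ − e = 15.358870 − 1 = 14.358870
x = r cos θ + √(L² − h²) = 38.014538 + √(75625.0 − 206.1772) = 38.014538 + 274.624877 = 312.639415

312.6394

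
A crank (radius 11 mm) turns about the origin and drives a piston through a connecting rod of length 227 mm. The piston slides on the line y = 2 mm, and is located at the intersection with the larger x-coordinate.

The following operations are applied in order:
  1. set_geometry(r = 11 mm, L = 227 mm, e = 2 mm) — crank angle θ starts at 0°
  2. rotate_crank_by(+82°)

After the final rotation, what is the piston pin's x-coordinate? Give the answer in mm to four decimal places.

set_geometry: r = 11 mm, L = 227 mm, e = 2 mm; θ ← 0°
rotate_crank_by(+82°): θ ← 0° +82° = 82°
crank pin P = (r cos θ, r sin θ) = (1.530904, 10.892949)
h = r sin θ − e = 10.892949 − 2 = 8.892949
x = r cos θ + √(L² − h²) = 1.530904 + √(51529.0 − 79.0845) = 1.530904 + 226.825738 = 228.356642

228.3566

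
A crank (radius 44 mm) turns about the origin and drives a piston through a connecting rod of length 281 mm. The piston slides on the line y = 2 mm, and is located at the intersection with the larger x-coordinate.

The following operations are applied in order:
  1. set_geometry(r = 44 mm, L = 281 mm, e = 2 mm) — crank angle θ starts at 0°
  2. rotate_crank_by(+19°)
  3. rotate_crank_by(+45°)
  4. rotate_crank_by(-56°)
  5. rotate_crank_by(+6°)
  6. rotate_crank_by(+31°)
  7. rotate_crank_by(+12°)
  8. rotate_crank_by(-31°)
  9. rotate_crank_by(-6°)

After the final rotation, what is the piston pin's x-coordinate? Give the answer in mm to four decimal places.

322.0433

set_geometry: r = 44 mm, L = 281 mm, e = 2 mm; θ ← 0°
rotate_crank_by(+19°): θ ← 0° +19° = 19°
rotate_crank_by(+45°): θ ← 19° +45° = 64°
rotate_crank_by(-56°): θ ← 64° -56° = 8°
rotate_crank_by(+6°): θ ← 8° +6° = 14°
rotate_crank_by(+31°): θ ← 14° +31° = 45°
rotate_crank_by(+12°): θ ← 45° +12° = 57°
rotate_crank_by(-31°): θ ← 57° -31° = 26°
rotate_crank_by(-6°): θ ← 26° -6° = 20°
crank pin P = (r cos θ, r sin θ) = (41.346475, 15.048886)
h = r sin θ − e = 15.048886 − 2 = 13.048886
x = r cos θ + √(L² − h²) = 41.346475 + √(78961.0 − 170.2734) = 41.346475 + 280.696859 = 322.043334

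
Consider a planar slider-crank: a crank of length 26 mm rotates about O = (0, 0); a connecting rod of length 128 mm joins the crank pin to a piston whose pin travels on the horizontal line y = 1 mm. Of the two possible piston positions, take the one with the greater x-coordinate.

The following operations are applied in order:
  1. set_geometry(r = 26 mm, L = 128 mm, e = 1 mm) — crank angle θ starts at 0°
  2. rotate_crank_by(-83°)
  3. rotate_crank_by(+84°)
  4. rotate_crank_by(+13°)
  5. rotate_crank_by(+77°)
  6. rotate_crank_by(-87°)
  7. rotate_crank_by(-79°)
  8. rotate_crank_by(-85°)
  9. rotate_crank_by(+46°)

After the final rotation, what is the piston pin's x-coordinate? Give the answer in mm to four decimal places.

set_geometry: r = 26 mm, L = 128 mm, e = 1 mm; θ ← 0°
rotate_crank_by(-83°): θ ← 0° -83° = -83°
rotate_crank_by(+84°): θ ← -83° +84° = 1°
rotate_crank_by(+13°): θ ← 1° +13° = 14°
rotate_crank_by(+77°): θ ← 14° +77° = 91°
rotate_crank_by(-87°): θ ← 91° -87° = 4°
rotate_crank_by(-79°): θ ← 4° -79° = -75°
rotate_crank_by(-85°): θ ← -75° -85° = -160°
rotate_crank_by(+46°): θ ← -160° +46° = -114°
crank pin P = (r cos θ, r sin θ) = (-10.575153, -23.752182)
h = r sin θ − e = -23.752182 − 1 = -24.752182
x = r cos θ + √(L² − h²) = -10.575153 + √(16384.0 − 612.6705) = -10.575153 + 125.583954 = 115.008801

115.0088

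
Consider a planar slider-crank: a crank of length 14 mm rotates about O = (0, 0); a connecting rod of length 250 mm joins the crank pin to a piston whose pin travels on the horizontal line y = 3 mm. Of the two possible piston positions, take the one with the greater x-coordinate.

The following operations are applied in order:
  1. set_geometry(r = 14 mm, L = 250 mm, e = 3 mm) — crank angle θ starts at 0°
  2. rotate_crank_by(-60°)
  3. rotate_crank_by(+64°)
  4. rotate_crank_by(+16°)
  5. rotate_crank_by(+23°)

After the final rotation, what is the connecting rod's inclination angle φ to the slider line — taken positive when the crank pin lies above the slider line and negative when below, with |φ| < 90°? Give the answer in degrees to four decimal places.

1.5009

set_geometry: r = 14 mm, L = 250 mm, e = 3 mm; θ ← 0°
rotate_crank_by(-60°): θ ← 0° -60° = -60°
rotate_crank_by(+64°): θ ← -60° +64° = 4°
rotate_crank_by(+16°): θ ← 4° +16° = 20°
rotate_crank_by(+23°): θ ← 20° +23° = 43°
crank pin P = (r cos θ, r sin θ) = (10.238952, 9.547977)
h = r sin θ − e = 9.547977 − 3 = 6.547977
sin φ = h / L = 6.547977 / 250 = 0.02619191
φ = arcsin(0.02619191) = 1.500857°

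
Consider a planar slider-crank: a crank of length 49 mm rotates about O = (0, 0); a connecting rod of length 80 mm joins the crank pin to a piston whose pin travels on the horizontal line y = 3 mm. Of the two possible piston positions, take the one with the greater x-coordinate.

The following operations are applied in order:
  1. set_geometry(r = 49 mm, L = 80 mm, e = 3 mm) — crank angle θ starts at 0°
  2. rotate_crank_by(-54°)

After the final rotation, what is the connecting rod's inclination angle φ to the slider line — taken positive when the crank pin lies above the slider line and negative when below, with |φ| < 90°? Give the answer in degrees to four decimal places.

set_geometry: r = 49 mm, L = 80 mm, e = 3 mm; θ ← 0°
rotate_crank_by(-54°): θ ← 0° -54° = -54°
crank pin P = (r cos θ, r sin θ) = (28.801477, -39.641833)
h = r sin θ − e = -39.641833 − 3 = -42.641833
sin φ = h / L = -42.641833 / 80 = -0.53302291
φ = arcsin(-0.53302291) = -32.209929°

-32.2099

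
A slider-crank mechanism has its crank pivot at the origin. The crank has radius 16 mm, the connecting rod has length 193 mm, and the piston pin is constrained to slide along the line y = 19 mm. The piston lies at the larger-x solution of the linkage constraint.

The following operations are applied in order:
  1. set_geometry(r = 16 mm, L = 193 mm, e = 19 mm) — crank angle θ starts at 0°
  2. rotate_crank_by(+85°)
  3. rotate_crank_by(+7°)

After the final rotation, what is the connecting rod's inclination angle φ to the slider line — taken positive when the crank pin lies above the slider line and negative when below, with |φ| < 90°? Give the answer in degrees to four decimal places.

-0.8935

set_geometry: r = 16 mm, L = 193 mm, e = 19 mm; θ ← 0°
rotate_crank_by(+85°): θ ← 0° +85° = 85°
rotate_crank_by(+7°): θ ← 85° +7° = 92°
crank pin P = (r cos θ, r sin θ) = (-0.558392, 15.990253)
h = r sin θ − e = 15.990253 − 19 = -3.009747
sin φ = h / L = -3.009747 / 193 = -0.01559454
φ = arcsin(-0.01559454) = -0.893538°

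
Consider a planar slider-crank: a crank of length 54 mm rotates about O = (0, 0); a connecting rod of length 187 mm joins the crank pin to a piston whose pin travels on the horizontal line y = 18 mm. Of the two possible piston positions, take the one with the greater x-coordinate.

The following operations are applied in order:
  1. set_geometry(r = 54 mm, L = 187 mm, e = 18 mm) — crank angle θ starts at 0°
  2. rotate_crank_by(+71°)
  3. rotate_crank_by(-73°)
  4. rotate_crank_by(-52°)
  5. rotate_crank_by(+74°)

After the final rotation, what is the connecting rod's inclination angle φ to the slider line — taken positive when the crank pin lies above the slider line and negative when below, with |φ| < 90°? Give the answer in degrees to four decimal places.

0.1437

set_geometry: r = 54 mm, L = 187 mm, e = 18 mm; θ ← 0°
rotate_crank_by(+71°): θ ← 0° +71° = 71°
rotate_crank_by(-73°): θ ← 71° -73° = -2°
rotate_crank_by(-52°): θ ← -2° -52° = -54°
rotate_crank_by(+74°): θ ← -54° +74° = 20°
crank pin P = (r cos θ, r sin θ) = (50.743402, 18.469088)
h = r sin θ − e = 18.469088 − 18 = 0.469088
sin φ = h / L = 0.469088 / 187 = 0.00250849
φ = arcsin(0.00250849) = 0.143726°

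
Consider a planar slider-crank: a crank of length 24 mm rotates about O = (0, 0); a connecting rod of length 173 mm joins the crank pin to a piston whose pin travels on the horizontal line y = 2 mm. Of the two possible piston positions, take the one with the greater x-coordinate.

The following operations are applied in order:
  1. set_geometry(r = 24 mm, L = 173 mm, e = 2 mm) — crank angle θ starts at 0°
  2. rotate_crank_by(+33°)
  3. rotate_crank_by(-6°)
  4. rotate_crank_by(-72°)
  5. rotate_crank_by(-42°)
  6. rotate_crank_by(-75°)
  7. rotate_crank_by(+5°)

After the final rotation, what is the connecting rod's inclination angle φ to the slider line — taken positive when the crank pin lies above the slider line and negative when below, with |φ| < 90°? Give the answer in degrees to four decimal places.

-3.7708

set_geometry: r = 24 mm, L = 173 mm, e = 2 mm; θ ← 0°
rotate_crank_by(+33°): θ ← 0° +33° = 33°
rotate_crank_by(-6°): θ ← 33° -6° = 27°
rotate_crank_by(-72°): θ ← 27° -72° = -45°
rotate_crank_by(-42°): θ ← -45° -42° = -87°
rotate_crank_by(-75°): θ ← -87° -75° = -162°
rotate_crank_by(+5°): θ ← -162° +5° = -157°
crank pin P = (r cos θ, r sin θ) = (-22.092116, -9.377547)
h = r sin θ − e = -9.377547 − 2 = -11.377547
sin φ = h / L = -11.377547 / 173 = -0.06576617
φ = arcsin(-0.06576617) = -3.770845°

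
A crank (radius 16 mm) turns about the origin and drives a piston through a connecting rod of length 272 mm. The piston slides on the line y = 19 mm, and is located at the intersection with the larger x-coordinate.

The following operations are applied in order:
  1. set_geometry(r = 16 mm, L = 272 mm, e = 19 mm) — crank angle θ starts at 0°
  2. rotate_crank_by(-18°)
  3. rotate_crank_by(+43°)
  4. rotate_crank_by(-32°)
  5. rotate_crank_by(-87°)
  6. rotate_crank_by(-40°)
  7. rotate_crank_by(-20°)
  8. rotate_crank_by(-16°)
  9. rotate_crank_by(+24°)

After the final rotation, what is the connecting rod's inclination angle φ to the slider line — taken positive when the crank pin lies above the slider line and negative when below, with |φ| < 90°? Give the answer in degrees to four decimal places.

-5.8974

set_geometry: r = 16 mm, L = 272 mm, e = 19 mm; θ ← 0°
rotate_crank_by(-18°): θ ← 0° -18° = -18°
rotate_crank_by(+43°): θ ← -18° +43° = 25°
rotate_crank_by(-32°): θ ← 25° -32° = -7°
rotate_crank_by(-87°): θ ← -7° -87° = -94°
rotate_crank_by(-40°): θ ← -94° -40° = -134°
rotate_crank_by(-20°): θ ← -134° -20° = -154°
rotate_crank_by(-16°): θ ← -154° -16° = -170°
rotate_crank_by(+24°): θ ← -170° +24° = -146°
crank pin P = (r cos θ, r sin θ) = (-13.264601, -8.947086)
h = r sin θ − e = -8.947086 − 19 = -27.947086
sin φ = h / L = -27.947086 / 272 = -0.10274664
φ = arcsin(-0.10274664) = -5.897356°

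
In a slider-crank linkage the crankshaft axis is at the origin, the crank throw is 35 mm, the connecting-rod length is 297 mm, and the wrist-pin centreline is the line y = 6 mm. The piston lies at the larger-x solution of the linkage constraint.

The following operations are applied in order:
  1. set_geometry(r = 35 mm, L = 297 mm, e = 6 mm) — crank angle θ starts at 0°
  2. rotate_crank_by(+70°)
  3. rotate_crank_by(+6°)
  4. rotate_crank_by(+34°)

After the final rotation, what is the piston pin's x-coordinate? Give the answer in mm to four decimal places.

283.8096

set_geometry: r = 35 mm, L = 297 mm, e = 6 mm; θ ← 0°
rotate_crank_by(+70°): θ ← 0° +70° = 70°
rotate_crank_by(+6°): θ ← 70° +6° = 76°
rotate_crank_by(+34°): θ ← 76° +34° = 110°
crank pin P = (r cos θ, r sin θ) = (-11.970705, 32.889242)
h = r sin θ − e = 32.889242 − 6 = 26.889242
x = r cos θ + √(L² − h²) = -11.970705 + √(88209.0 − 723.0313) = -11.970705 + 295.780271 = 283.809566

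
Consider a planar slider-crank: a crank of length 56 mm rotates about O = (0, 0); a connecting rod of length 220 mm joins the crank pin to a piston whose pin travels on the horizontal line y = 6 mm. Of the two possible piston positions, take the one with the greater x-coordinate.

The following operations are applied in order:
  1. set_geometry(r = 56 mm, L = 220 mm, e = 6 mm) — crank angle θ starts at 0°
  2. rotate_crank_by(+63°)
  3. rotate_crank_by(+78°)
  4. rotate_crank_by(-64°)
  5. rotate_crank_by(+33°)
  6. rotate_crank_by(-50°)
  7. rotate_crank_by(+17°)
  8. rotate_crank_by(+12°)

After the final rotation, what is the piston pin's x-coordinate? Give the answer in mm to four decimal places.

215.2222

set_geometry: r = 56 mm, L = 220 mm, e = 6 mm; θ ← 0°
rotate_crank_by(+63°): θ ← 0° +63° = 63°
rotate_crank_by(+78°): θ ← 63° +78° = 141°
rotate_crank_by(-64°): θ ← 141° -64° = 77°
rotate_crank_by(+33°): θ ← 77° +33° = 110°
rotate_crank_by(-50°): θ ← 110° -50° = 60°
rotate_crank_by(+17°): θ ← 60° +17° = 77°
rotate_crank_by(+12°): θ ← 77° +12° = 89°
crank pin P = (r cos θ, r sin θ) = (0.977335, 55.991471)
h = r sin θ − e = 55.991471 − 6 = 49.991471
x = r cos θ + √(L² − h²) = 0.977335 + √(48400.0 − 2499.1472) = 0.977335 + 214.244843 = 215.222178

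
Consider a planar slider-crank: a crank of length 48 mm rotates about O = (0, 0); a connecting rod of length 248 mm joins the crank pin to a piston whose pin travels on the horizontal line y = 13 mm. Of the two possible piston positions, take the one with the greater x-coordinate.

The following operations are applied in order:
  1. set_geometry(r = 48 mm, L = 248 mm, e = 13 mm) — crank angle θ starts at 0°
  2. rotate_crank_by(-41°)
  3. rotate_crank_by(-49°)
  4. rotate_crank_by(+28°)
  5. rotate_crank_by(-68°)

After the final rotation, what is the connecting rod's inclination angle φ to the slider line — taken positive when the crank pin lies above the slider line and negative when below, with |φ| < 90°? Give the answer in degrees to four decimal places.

-11.5771

set_geometry: r = 48 mm, L = 248 mm, e = 13 mm; θ ← 0°
rotate_crank_by(-41°): θ ← 0° -41° = -41°
rotate_crank_by(-49°): θ ← -41° -49° = -90°
rotate_crank_by(+28°): θ ← -90° +28° = -62°
rotate_crank_by(-68°): θ ← -62° -68° = -130°
crank pin P = (r cos θ, r sin θ) = (-30.853805, -36.770133)
h = r sin θ − e = -36.770133 − 13 = -49.770133
sin φ = h / L = -49.770133 / 248 = -0.20068602
φ = arcsin(-0.20068602) = -11.577079°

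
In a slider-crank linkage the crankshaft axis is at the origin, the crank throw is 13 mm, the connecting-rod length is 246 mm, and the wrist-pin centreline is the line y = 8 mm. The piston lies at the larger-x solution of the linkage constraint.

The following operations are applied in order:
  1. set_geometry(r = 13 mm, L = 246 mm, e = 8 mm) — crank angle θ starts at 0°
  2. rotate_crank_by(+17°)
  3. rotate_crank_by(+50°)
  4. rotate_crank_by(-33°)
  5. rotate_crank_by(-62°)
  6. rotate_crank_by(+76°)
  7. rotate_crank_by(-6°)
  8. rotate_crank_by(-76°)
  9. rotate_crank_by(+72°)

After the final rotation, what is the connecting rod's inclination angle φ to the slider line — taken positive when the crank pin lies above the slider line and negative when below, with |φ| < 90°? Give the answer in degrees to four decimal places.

set_geometry: r = 13 mm, L = 246 mm, e = 8 mm; θ ← 0°
rotate_crank_by(+17°): θ ← 0° +17° = 17°
rotate_crank_by(+50°): θ ← 17° +50° = 67°
rotate_crank_by(-33°): θ ← 67° -33° = 34°
rotate_crank_by(-62°): θ ← 34° -62° = -28°
rotate_crank_by(+76°): θ ← -28° +76° = 48°
rotate_crank_by(-6°): θ ← 48° -6° = 42°
rotate_crank_by(-76°): θ ← 42° -76° = -34°
rotate_crank_by(+72°): θ ← -34° +72° = 38°
crank pin P = (r cos θ, r sin θ) = (10.244140, 8.003599)
h = r sin θ − e = 8.003599 − 8 = 0.003599
sin φ = h / L = 0.003599 / 246 = 0.00001463
φ = arcsin(0.00001463) = 0.000838°

0.0008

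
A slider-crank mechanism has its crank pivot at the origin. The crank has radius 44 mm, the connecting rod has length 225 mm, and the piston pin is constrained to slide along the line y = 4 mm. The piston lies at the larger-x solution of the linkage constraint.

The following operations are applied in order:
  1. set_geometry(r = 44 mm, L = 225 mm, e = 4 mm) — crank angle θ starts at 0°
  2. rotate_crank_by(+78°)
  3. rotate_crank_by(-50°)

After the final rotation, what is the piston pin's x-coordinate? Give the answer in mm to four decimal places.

263.2323

set_geometry: r = 44 mm, L = 225 mm, e = 4 mm; θ ← 0°
rotate_crank_by(+78°): θ ← 0° +78° = 78°
rotate_crank_by(-50°): θ ← 78° -50° = 28°
crank pin P = (r cos θ, r sin θ) = (38.849694, 20.656749)
h = r sin θ − e = 20.656749 − 4 = 16.656749
x = r cos θ + √(L² − h²) = 38.849694 + √(50625.0 − 277.4473) = 38.849694 + 224.382603 = 263.232298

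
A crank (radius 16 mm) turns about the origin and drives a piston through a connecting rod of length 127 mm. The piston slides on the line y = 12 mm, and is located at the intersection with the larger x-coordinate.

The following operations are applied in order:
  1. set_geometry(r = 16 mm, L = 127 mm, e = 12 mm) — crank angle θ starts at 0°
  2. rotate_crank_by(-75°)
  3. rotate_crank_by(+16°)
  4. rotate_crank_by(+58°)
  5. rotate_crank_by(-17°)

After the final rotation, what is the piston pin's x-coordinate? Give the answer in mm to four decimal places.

set_geometry: r = 16 mm, L = 127 mm, e = 12 mm; θ ← 0°
rotate_crank_by(-75°): θ ← 0° -75° = -75°
rotate_crank_by(+16°): θ ← -75° +16° = -59°
rotate_crank_by(+58°): θ ← -59° +58° = -1°
rotate_crank_by(-17°): θ ← -1° -17° = -18°
crank pin P = (r cos θ, r sin θ) = (15.216904, -4.944272)
h = r sin θ − e = -4.944272 − 12 = -16.944272
x = r cos θ + √(L² − h²) = 15.216904 + √(16129.0 − 287.1084) = 15.216904 + 125.864577 = 141.081481

141.0815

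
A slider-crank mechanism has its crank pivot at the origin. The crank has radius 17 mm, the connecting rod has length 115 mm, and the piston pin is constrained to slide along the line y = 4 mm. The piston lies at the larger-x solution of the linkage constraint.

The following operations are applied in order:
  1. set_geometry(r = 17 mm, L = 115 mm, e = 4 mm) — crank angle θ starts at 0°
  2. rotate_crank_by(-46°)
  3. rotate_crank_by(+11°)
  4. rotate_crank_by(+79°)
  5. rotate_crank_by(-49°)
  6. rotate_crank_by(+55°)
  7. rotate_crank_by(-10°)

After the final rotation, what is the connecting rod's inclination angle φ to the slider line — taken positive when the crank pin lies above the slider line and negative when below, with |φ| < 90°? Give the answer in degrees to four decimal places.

set_geometry: r = 17 mm, L = 115 mm, e = 4 mm; θ ← 0°
rotate_crank_by(-46°): θ ← 0° -46° = -46°
rotate_crank_by(+11°): θ ← -46° +11° = -35°
rotate_crank_by(+79°): θ ← -35° +79° = 44°
rotate_crank_by(-49°): θ ← 44° -49° = -5°
rotate_crank_by(+55°): θ ← -5° +55° = 50°
rotate_crank_by(-10°): θ ← 50° -10° = 40°
crank pin P = (r cos θ, r sin θ) = (13.022756, 10.927389)
h = r sin θ − e = 10.927389 − 4 = 6.927389
sin φ = h / L = 6.927389 / 115 = 0.06023817
φ = arcsin(0.06023817) = 3.453484°

3.4535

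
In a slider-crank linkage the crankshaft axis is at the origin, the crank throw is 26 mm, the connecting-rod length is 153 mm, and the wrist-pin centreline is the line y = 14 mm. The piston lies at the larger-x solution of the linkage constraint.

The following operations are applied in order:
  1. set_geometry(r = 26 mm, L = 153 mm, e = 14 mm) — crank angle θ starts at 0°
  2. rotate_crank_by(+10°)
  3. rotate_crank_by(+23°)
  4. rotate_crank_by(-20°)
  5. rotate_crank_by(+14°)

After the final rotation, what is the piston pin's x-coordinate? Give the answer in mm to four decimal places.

set_geometry: r = 26 mm, L = 153 mm, e = 14 mm; θ ← 0°
rotate_crank_by(+10°): θ ← 0° +10° = 10°
rotate_crank_by(+23°): θ ← 10° +23° = 33°
rotate_crank_by(-20°): θ ← 33° -20° = 13°
rotate_crank_by(+14°): θ ← 13° +14° = 27°
crank pin P = (r cos θ, r sin θ) = (23.166170, 11.803753)
h = r sin θ − e = 11.803753 − 14 = -2.196247
x = r cos θ + √(L² − h²) = 23.166170 + √(23409.0 − 4.8235) = 23.166170 + 152.984236 = 176.150406

176.1504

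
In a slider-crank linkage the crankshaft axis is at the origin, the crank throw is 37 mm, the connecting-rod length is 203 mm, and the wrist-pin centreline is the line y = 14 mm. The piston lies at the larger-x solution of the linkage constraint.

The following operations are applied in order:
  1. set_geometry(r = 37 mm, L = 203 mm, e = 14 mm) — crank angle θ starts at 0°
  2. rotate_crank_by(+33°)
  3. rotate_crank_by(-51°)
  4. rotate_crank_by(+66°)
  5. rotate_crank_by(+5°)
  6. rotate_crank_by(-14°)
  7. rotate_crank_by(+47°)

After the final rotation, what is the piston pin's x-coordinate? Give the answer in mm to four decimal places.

204.2841

set_geometry: r = 37 mm, L = 203 mm, e = 14 mm; θ ← 0°
rotate_crank_by(+33°): θ ← 0° +33° = 33°
rotate_crank_by(-51°): θ ← 33° -51° = -18°
rotate_crank_by(+66°): θ ← -18° +66° = 48°
rotate_crank_by(+5°): θ ← 48° +5° = 53°
rotate_crank_by(-14°): θ ← 53° -14° = 39°
rotate_crank_by(+47°): θ ← 39° +47° = 86°
crank pin P = (r cos θ, r sin θ) = (2.580990, 36.909870)
h = r sin θ − e = 36.909870 − 14 = 22.909870
x = r cos θ + √(L² − h²) = 2.580990 + √(41209.0 − 524.8621) = 2.580990 + 201.703093 = 204.284083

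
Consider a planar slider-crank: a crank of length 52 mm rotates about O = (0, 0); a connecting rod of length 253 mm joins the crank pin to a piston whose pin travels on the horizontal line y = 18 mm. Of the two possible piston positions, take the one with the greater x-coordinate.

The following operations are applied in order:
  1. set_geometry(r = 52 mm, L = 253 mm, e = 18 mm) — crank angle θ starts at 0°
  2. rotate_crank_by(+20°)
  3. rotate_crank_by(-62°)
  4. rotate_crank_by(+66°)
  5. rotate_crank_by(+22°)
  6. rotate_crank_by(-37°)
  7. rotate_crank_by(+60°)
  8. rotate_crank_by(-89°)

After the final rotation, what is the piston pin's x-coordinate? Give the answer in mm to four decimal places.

set_geometry: r = 52 mm, L = 253 mm, e = 18 mm; θ ← 0°
rotate_crank_by(+20°): θ ← 0° +20° = 20°
rotate_crank_by(-62°): θ ← 20° -62° = -42°
rotate_crank_by(+66°): θ ← -42° +66° = 24°
rotate_crank_by(+22°): θ ← 24° +22° = 46°
rotate_crank_by(-37°): θ ← 46° -37° = 9°
rotate_crank_by(+60°): θ ← 9° +60° = 69°
rotate_crank_by(-89°): θ ← 69° -89° = -20°
crank pin P = (r cos θ, r sin θ) = (48.864016, -17.785047)
h = r sin θ − e = -17.785047 − 18 = -35.785047
x = r cos θ + √(L² − h²) = 48.864016 + √(64009.0 − 1280.5696) = 48.864016 + 250.456444 = 299.320460

299.3205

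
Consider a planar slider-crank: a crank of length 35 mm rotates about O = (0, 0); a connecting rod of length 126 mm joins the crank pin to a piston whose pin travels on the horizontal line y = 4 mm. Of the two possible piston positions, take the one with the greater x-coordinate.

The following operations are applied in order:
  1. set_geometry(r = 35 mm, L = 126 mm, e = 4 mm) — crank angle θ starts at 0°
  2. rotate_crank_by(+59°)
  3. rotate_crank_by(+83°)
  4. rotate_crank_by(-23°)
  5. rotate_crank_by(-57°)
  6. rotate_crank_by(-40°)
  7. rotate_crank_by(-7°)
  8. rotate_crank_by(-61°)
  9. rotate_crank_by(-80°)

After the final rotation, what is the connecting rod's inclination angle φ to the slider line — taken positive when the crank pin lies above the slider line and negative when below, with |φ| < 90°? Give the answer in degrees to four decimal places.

-14.8609

set_geometry: r = 35 mm, L = 126 mm, e = 4 mm; θ ← 0°
rotate_crank_by(+59°): θ ← 0° +59° = 59°
rotate_crank_by(+83°): θ ← 59° +83° = 142°
rotate_crank_by(-23°): θ ← 142° -23° = 119°
rotate_crank_by(-57°): θ ← 119° -57° = 62°
rotate_crank_by(-40°): θ ← 62° -40° = 22°
rotate_crank_by(-7°): θ ← 22° -7° = 15°
rotate_crank_by(-61°): θ ← 15° -61° = -46°
rotate_crank_by(-80°): θ ← -46° -80° = -126°
crank pin P = (r cos θ, r sin θ) = (-20.572484, -28.315595)
h = r sin θ − e = -28.315595 − 4 = -32.315595
sin φ = h / L = -32.315595 / 126 = -0.25647297
φ = arcsin(-0.25647297) = -14.860883°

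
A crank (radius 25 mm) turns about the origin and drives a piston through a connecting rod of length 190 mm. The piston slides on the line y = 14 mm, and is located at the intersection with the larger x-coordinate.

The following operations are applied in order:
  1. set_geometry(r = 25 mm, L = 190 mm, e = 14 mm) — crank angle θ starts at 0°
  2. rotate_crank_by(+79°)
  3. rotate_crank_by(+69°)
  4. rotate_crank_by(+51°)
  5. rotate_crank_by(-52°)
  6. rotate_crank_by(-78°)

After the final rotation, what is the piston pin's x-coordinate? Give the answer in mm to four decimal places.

198.7295

set_geometry: r = 25 mm, L = 190 mm, e = 14 mm; θ ← 0°
rotate_crank_by(+79°): θ ← 0° +79° = 79°
rotate_crank_by(+69°): θ ← 79° +69° = 148°
rotate_crank_by(+51°): θ ← 148° +51° = 199°
rotate_crank_by(-52°): θ ← 199° -52° = 147°
rotate_crank_by(-78°): θ ← 147° -78° = 69°
crank pin P = (r cos θ, r sin θ) = (8.959199, 23.339511)
h = r sin θ − e = 23.339511 − 14 = 9.339511
x = r cos θ + √(L² − h²) = 8.959199 + √(36100.0 − 87.2265) = 8.959199 + 189.770318 = 198.729517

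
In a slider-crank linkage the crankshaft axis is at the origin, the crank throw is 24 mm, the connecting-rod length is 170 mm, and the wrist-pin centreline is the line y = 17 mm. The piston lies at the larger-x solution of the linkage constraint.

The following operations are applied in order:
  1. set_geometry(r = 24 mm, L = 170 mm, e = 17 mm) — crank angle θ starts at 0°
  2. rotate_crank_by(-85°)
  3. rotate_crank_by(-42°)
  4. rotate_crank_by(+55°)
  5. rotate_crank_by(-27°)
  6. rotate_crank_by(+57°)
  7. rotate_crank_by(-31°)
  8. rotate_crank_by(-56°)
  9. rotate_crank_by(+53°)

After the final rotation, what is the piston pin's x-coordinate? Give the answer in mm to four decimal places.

170.9635

set_geometry: r = 24 mm, L = 170 mm, e = 17 mm; θ ← 0°
rotate_crank_by(-85°): θ ← 0° -85° = -85°
rotate_crank_by(-42°): θ ← -85° -42° = -127°
rotate_crank_by(+55°): θ ← -127° +55° = -72°
rotate_crank_by(-27°): θ ← -72° -27° = -99°
rotate_crank_by(+57°): θ ← -99° +57° = -42°
rotate_crank_by(-31°): θ ← -42° -31° = -73°
rotate_crank_by(-56°): θ ← -73° -56° = -129°
rotate_crank_by(+53°): θ ← -129° +53° = -76°
crank pin P = (r cos θ, r sin θ) = (5.806125, -23.287097)
h = r sin θ − e = -23.287097 − 17 = -40.287097
x = r cos θ + √(L² − h²) = 5.806125 + √(28900.0 − 1623.0502) = 5.806125 + 165.157349 = 170.963474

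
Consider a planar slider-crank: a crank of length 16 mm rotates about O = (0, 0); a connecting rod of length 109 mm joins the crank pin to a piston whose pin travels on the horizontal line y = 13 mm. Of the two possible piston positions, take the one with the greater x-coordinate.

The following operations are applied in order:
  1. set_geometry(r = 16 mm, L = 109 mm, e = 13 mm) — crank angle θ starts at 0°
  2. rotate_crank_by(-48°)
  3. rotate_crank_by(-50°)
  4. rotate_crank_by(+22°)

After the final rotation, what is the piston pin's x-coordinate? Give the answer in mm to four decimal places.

set_geometry: r = 16 mm, L = 109 mm, e = 13 mm; θ ← 0°
rotate_crank_by(-48°): θ ← 0° -48° = -48°
rotate_crank_by(-50°): θ ← -48° -50° = -98°
rotate_crank_by(+22°): θ ← -98° +22° = -76°
crank pin P = (r cos θ, r sin θ) = (3.870750, -15.524732)
h = r sin θ − e = -15.524732 − 13 = -28.524732
x = r cos θ + √(L² − h²) = 3.870750 + √(11881.0 − 813.6603) = 3.870750 + 105.201424 = 109.072175

109.0722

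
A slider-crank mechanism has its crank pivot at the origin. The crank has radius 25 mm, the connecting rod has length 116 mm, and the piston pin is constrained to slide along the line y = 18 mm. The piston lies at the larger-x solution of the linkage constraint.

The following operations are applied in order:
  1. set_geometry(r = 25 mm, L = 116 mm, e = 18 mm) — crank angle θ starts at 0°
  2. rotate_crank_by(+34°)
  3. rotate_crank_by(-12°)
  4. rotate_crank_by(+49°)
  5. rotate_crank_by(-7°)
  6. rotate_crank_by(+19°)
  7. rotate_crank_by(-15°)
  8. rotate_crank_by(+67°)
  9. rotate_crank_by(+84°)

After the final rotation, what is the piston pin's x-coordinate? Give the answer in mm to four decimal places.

91.5582

set_geometry: r = 25 mm, L = 116 mm, e = 18 mm; θ ← 0°
rotate_crank_by(+34°): θ ← 0° +34° = 34°
rotate_crank_by(-12°): θ ← 34° -12° = 22°
rotate_crank_by(+49°): θ ← 22° +49° = 71°
rotate_crank_by(-7°): θ ← 71° -7° = 64°
rotate_crank_by(+19°): θ ← 64° +19° = 83°
rotate_crank_by(-15°): θ ← 83° -15° = 68°
rotate_crank_by(+67°): θ ← 68° +67° = 135°
rotate_crank_by(+84°): θ ← 135° +84° = 219°
crank pin P = (r cos θ, r sin θ) = (-19.428649, -15.733010)
h = r sin θ − e = -15.733010 − 18 = -33.733010
x = r cos θ + √(L² − h²) = -19.428649 + √(13456.0 − 1137.9159) = -19.428649 + 110.986864 = 91.558215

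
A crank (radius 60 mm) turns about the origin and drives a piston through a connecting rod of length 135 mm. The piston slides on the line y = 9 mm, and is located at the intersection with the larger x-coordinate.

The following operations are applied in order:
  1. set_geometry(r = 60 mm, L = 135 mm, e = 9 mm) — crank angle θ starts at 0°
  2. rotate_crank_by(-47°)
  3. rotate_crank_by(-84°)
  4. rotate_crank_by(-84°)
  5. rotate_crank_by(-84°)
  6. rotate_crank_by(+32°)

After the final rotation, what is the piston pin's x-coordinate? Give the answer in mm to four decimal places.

set_geometry: r = 60 mm, L = 135 mm, e = 9 mm; θ ← 0°
rotate_crank_by(-47°): θ ← 0° -47° = -47°
rotate_crank_by(-84°): θ ← -47° -84° = -131°
rotate_crank_by(-84°): θ ← -131° -84° = -215°
rotate_crank_by(-84°): θ ← -215° -84° = -299°
rotate_crank_by(+32°): θ ← -299° +32° = -267°
crank pin P = (r cos θ, r sin θ) = (-3.140157, 59.917772)
h = r sin θ − e = 59.917772 − 9 = 50.917772
x = r cos θ + √(L² − h²) = -3.140157 + √(18225.0 − 2592.6195) = -3.140157 + 125.029518 = 121.889361

121.8894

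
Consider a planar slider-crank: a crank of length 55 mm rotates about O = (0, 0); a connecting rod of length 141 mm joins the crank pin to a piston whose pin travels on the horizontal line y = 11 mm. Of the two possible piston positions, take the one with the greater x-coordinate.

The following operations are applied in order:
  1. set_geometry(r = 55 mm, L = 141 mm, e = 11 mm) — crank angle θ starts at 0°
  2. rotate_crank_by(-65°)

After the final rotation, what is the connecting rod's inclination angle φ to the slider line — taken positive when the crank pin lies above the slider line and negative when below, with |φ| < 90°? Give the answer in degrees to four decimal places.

set_geometry: r = 55 mm, L = 141 mm, e = 11 mm; θ ← 0°
rotate_crank_by(-65°): θ ← 0° -65° = -65°
crank pin P = (r cos θ, r sin θ) = (23.244004, -49.846928)
h = r sin θ − e = -49.846928 − 11 = -60.846928
sin φ = h / L = -60.846928 / 141 = -0.43153850
φ = arcsin(-0.43153850) = -25.565237°

-25.5652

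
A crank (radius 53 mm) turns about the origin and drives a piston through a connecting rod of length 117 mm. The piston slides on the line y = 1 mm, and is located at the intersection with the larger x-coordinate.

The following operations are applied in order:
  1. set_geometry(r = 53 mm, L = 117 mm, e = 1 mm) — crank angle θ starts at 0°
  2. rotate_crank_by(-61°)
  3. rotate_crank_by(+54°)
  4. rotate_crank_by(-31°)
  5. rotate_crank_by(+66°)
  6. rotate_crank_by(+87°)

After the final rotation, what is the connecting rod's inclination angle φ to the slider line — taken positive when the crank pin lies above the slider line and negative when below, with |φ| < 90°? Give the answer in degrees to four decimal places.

set_geometry: r = 53 mm, L = 117 mm, e = 1 mm; θ ← 0°
rotate_crank_by(-61°): θ ← 0° -61° = -61°
rotate_crank_by(+54°): θ ← -61° +54° = -7°
rotate_crank_by(-31°): θ ← -7° -31° = -38°
rotate_crank_by(+66°): θ ← -38° +66° = 28°
rotate_crank_by(+87°): θ ← 28° +87° = 115°
crank pin P = (r cos θ, r sin θ) = (-22.398768, 48.034313)
h = r sin θ − e = 48.034313 − 1 = 47.034313
sin φ = h / L = 47.034313 / 117 = 0.40200267
φ = arcsin(0.40200267) = 23.703435°

23.7034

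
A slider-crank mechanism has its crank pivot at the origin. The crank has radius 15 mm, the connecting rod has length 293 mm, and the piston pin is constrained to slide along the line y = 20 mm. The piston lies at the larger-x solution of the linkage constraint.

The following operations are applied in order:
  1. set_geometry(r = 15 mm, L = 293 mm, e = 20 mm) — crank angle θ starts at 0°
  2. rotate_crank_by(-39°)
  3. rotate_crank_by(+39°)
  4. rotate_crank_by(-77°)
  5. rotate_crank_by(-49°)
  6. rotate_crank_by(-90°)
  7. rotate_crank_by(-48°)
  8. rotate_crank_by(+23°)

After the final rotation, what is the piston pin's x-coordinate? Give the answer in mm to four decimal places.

set_geometry: r = 15 mm, L = 293 mm, e = 20 mm; θ ← 0°
rotate_crank_by(-39°): θ ← 0° -39° = -39°
rotate_crank_by(+39°): θ ← -39° +39° = 0°
rotate_crank_by(-77°): θ ← 0° -77° = -77°
rotate_crank_by(-49°): θ ← -77° -49° = -126°
rotate_crank_by(-90°): θ ← -126° -90° = -216°
rotate_crank_by(-48°): θ ← -216° -48° = -264°
rotate_crank_by(+23°): θ ← -264° +23° = -241°
crank pin P = (r cos θ, r sin θ) = (-7.272144, 13.119296)
h = r sin θ − e = 13.119296 − 20 = -6.880704
x = r cos θ + √(L² − h²) = -7.272144 + √(85849.0 − 47.3441) = -7.272144 + 292.919197 = 285.647053

285.6471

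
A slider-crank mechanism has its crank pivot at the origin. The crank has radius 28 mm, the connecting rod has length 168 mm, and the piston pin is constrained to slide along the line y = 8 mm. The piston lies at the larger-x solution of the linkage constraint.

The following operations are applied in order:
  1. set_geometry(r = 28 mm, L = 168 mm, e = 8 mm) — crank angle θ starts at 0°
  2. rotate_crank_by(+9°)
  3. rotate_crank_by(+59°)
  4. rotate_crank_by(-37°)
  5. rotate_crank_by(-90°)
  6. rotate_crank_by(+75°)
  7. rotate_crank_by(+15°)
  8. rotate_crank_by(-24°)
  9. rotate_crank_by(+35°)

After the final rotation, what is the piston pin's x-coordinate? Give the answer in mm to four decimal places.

188.4647

set_geometry: r = 28 mm, L = 168 mm, e = 8 mm; θ ← 0°
rotate_crank_by(+9°): θ ← 0° +9° = 9°
rotate_crank_by(+59°): θ ← 9° +59° = 68°
rotate_crank_by(-37°): θ ← 68° -37° = 31°
rotate_crank_by(-90°): θ ← 31° -90° = -59°
rotate_crank_by(+75°): θ ← -59° +75° = 16°
rotate_crank_by(+15°): θ ← 16° +15° = 31°
rotate_crank_by(-24°): θ ← 31° -24° = 7°
rotate_crank_by(+35°): θ ← 7° +35° = 42°
crank pin P = (r cos θ, r sin θ) = (20.808055, 18.735657)
h = r sin θ − e = 18.735657 − 8 = 10.735657
x = r cos θ + √(L² − h²) = 20.808055 + √(28224.0 − 115.2543) = 20.808055 + 167.656630 = 188.464685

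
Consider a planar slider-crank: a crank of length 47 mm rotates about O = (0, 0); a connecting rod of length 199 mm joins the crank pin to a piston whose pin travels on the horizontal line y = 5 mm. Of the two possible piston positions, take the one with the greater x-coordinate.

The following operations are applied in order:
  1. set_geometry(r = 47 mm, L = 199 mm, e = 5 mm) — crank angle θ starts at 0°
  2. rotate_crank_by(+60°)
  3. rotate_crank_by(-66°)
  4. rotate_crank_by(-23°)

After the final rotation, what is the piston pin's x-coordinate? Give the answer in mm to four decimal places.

238.1577

set_geometry: r = 47 mm, L = 199 mm, e = 5 mm; θ ← 0°
rotate_crank_by(+60°): θ ← 0° +60° = 60°
rotate_crank_by(-66°): θ ← 60° -66° = -6°
rotate_crank_by(-23°): θ ← -6° -23° = -29°
crank pin P = (r cos θ, r sin θ) = (41.107126, -22.786052)
h = r sin θ − e = -22.786052 − 5 = -27.786052
x = r cos θ + √(L² − h²) = 41.107126 + √(39601.0 − 772.0647) = 41.107126 + 197.050591 = 238.157717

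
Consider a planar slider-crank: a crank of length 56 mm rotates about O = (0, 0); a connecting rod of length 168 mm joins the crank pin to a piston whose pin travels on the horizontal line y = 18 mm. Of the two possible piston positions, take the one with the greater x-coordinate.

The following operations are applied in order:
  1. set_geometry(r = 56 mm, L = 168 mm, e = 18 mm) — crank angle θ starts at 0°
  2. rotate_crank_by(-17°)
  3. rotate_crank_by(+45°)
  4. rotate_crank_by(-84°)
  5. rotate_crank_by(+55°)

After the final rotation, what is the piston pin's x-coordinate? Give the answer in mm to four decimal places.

set_geometry: r = 56 mm, L = 168 mm, e = 18 mm; θ ← 0°
rotate_crank_by(-17°): θ ← 0° -17° = -17°
rotate_crank_by(+45°): θ ← -17° +45° = 28°
rotate_crank_by(-84°): θ ← 28° -84° = -56°
rotate_crank_by(+55°): θ ← -56° +55° = -1°
crank pin P = (r cos θ, r sin θ) = (55.991471, -0.977335)
h = r sin θ − e = -0.977335 − 18 = -18.977335
x = r cos θ + √(L² − h²) = 55.991471 + √(28224.0 − 360.1392) = 55.991471 + 166.924716 = 222.916187

222.9162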